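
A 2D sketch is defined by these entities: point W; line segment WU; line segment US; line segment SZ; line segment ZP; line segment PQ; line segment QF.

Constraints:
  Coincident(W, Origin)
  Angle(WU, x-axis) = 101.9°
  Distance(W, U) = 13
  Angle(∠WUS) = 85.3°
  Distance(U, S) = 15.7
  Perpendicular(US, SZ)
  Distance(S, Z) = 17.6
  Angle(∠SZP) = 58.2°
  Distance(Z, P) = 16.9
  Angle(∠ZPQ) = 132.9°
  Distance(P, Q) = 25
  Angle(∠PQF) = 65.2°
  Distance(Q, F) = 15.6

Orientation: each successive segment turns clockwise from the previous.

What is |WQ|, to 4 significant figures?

29.15

W is at the origin; WU runs at 101.9° with length 13.0, so U = (-2.681, 12.72). ∠WUS = 85.3° gives US at 7.200° from the x-axis; with |US| = 15.7, S = (12.90, 14.69). US is perpendicular to SZ, so SZ runs at -82.80°; with |SZ| = 17.6, Z = (15.10, -2.773). ∠SZP = 58.2° gives ZP at 155.4° from the x-axis; with |ZP| = 16.9, P = (-0.2647, 4.262). ∠ZPQ = 132.9° gives PQ at 108.3° from the x-axis; with |PQ| = 25.0, Q = (-8.114, 28.00). Then |WQ| = |Q − W| = 29.15.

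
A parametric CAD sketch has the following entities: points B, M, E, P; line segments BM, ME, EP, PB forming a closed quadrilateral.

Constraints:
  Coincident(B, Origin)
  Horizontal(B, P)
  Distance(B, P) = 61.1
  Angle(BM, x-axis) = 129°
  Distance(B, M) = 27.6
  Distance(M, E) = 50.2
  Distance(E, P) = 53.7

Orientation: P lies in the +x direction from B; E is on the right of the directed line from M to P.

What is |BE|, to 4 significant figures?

22.77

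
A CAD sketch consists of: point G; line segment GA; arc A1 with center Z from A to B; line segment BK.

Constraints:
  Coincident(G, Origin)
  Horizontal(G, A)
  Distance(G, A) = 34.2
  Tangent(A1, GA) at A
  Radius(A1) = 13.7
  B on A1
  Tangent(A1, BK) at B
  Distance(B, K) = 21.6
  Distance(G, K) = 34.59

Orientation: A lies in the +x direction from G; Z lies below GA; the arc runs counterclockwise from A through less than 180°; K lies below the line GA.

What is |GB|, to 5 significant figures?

23.293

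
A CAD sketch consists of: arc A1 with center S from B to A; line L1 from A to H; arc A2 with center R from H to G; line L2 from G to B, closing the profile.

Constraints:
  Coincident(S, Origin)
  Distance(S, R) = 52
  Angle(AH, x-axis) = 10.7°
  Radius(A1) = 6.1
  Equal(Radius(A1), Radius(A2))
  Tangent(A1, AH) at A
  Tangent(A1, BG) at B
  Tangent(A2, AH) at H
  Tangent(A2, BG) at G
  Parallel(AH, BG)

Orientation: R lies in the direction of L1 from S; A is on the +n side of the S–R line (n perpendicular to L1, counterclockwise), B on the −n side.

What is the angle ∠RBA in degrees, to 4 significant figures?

83.31°

The slot axis is L1's direction at 10.7°, so u = (cos 10.7°, sin 10.7°) = (0.9826, 0.1857) and n = (−sin 10.7°, cos 10.7°) = (-0.1857, 0.9826). S is at the origin and R lies 52.0 along u from S, so R = 52.0·u = (51.10, 9.655). Tangency of A1 to both parallel lines with radius 6.1 puts A and B at S ± 6.1·n: A = (-1.133, 5.994), B = (1.133, -5.994). Then cos ∠RBA = BR·BA / (|BR||BA|), giving 83.31°.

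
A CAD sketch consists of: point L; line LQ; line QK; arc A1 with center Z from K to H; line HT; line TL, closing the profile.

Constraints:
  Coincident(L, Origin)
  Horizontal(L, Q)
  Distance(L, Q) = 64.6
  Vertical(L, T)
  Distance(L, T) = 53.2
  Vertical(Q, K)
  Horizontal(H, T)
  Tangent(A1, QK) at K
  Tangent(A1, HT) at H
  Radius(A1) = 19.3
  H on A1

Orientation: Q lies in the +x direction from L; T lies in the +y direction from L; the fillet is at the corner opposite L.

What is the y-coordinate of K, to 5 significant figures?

33.900

L is at the origin; LQ is horizontal with |LQ| = 64.6 and Q on the +x side, so Q = (64.600, 0.0000). LT is vertical with |LT| = 53.2 and T on the +y side, so T = (0.0000, 53.200). The virtual corner opposite L is at (64.600, 53.200). A1 meets QK tangentially, so ZK is at right angles to QK and the tangent condition forces ZH to be normal to HT, with radius 19.3, so the center Z sits 19.3 in from both sides at Z = (45.300, 33.900). That places the tangent points at K = (64.600, 33.900) on QK and H = (45.300, 53.200) on HT. So K.y = 33.900.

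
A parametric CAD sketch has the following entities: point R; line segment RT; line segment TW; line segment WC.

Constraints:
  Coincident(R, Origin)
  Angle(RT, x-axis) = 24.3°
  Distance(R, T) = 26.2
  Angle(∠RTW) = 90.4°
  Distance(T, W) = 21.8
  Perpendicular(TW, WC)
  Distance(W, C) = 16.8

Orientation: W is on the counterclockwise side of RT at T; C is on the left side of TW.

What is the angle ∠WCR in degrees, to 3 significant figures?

113°

∠RTW = 90.4°, so TW runs at 24.3° + (180° − 90.4°) = 114° from the x-axis; with |TW| = 21.8, W = T + 21.8·(cos 114°, sin 114°) = (15.0, 30.7). TW is perpendicular to WC; with |WC| = 16.8 on the left of TW, C = W + 16.8·(-0.914, -0.405) = (-0.313, 23.9). Then cos ∠WCR = CW·CR / (|CW||CR|), giving 113°.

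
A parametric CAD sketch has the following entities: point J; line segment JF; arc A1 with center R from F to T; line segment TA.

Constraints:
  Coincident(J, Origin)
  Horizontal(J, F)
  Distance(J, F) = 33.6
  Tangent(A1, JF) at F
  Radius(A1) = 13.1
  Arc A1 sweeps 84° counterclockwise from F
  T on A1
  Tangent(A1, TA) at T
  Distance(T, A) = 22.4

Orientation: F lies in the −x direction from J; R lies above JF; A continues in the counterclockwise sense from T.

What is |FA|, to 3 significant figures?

37.3

On A1, F sits at bearing -90° from R; an 84° counterclockwise sweep puts T at bearing -6°, so T = R + 13.1·(cos -6°, sin -6°) = (-20.6, 11.7). Tangency of A1 to TA means the radius RT is perpendicular to TA, so TA runs along (−sin -6°, cos -6°); with |TA| = 22.4, A = (-18.2, 34.0). Then |FA| = |A − F| = 37.3.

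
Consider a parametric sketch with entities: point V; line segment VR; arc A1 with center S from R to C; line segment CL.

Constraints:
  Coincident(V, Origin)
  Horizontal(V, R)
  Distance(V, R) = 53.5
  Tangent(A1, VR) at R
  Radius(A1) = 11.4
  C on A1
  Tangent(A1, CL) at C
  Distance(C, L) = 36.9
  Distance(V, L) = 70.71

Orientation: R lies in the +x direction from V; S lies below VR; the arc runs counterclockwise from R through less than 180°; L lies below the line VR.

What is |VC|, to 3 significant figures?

44.5

V is at the origin; V and R share the same y with |VR| = 53.5 and R on the +x side, so R = (53.5, 0.00). Tangency of A1 to VR means the radius SR is perpendicular to VR, so S = R + (0, -11.4) = (53.5, -11.4). Since SC ⟂ CL (tangency), |SL| = √(11.4² + 36.9²) = 38.6 regardless of where C sits on A1. So L lies on both circle(V, 70.71) and circle(S, 38.6); the below-VR intersection is L = (50.1, -49.9). C is the foot of the tangent from L: C = (42.4, -13.8).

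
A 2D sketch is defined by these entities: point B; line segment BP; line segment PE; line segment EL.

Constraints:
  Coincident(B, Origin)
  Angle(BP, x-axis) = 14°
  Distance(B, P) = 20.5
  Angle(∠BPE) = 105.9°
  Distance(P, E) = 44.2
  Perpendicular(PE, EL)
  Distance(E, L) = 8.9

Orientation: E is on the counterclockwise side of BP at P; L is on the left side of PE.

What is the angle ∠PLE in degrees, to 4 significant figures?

78.62°

∠BPE = 105.9°, so PE runs at 14.0° + (180° − 105.9°) = 88.10° from the x-axis; with |PE| = 44.2, E = P + 44.2·(cos 88.10°, sin 88.10°) = (21.36, 49.14). The perpendicularity gives EL at right angles to PE; with |EL| = 8.9 on the left of PE, L = E + 8.9·(-0.9995, 0.03316) = (12.46, 49.43). Then cos ∠PLE = LP·LE / (|LP||LE|), giving 78.62°.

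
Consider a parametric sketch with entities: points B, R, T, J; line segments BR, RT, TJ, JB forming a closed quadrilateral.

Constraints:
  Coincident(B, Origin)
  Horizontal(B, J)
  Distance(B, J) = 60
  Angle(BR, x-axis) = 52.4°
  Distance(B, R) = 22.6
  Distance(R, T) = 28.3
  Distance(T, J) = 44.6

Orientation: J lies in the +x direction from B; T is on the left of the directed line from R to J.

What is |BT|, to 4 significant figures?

50.69

B is at the origin; B and J share the same y with |BJ| = 60.0 and J in +x, so J = (60.0, 0). BR runs at 52.4° with |BR| = 22.6, so R = (13.79, 17.91). T is determined by |RT| = 28.3 and |TJ| = 44.6 together: it lies at the intersection of circle(R, 28.3) and circle(J, 44.6). With |RJ| = 49.56, the foot of the radical line on RJ is 12.79 from R and the perpendicular offset is √(28.3² − 12.79²) = 25.24. Taking the left-of-RJ solution: T = (34.84, 36.82).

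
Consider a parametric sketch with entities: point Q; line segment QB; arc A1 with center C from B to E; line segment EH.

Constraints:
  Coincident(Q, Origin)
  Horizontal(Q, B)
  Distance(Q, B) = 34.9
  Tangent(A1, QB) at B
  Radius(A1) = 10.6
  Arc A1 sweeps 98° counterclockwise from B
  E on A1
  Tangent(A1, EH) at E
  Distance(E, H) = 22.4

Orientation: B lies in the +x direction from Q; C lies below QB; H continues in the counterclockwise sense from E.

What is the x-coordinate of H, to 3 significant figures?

27.5

Q is at the origin; QB is horizontal with |QB| = 34.9 and B on the +x side, so B = (34.9, 0.00). Since A1 is tangent to QB there, CB ⟂ QB, so C = B + (0, -10.6) = (34.9, -10.6). On A1, B sits at bearing 90° from C; a 98° counterclockwise sweep puts E at bearing 188°, so E = C + 10.6·(cos 188°, sin 188°) = (24.4, -12.1). Tangency of A1 to EH means the radius CE is perpendicular to EH, so EH runs along (−sin 188°, cos 188°); with |EH| = 22.4, H = (27.5, -34.3). So H.x = 27.5.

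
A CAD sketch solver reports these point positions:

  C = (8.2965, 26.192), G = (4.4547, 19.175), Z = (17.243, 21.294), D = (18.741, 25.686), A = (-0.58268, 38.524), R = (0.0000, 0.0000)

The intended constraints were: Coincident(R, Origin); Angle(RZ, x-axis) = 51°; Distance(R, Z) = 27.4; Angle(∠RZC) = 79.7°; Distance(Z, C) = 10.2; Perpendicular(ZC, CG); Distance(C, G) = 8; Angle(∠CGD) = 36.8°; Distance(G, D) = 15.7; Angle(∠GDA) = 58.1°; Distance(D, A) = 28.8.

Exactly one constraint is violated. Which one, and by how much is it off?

Distance(D, A) = 28.8 — off by 5.60.

R = (0.00, 0.00) ✓; RZ at 51.00° ✓; |RZ| = 27.40 ✓; ∠RZC = 79.70° ✓; |ZC| = 10.20 ✓; ∠(ZC, CG) = 90.00° ✓; |CG| = 8.000 ✓; ∠CGD = 36.80° ✓; |GD| = 15.70 ✓; ∠GDA = 58.10° ✓; |DA| = 23.20 ✗.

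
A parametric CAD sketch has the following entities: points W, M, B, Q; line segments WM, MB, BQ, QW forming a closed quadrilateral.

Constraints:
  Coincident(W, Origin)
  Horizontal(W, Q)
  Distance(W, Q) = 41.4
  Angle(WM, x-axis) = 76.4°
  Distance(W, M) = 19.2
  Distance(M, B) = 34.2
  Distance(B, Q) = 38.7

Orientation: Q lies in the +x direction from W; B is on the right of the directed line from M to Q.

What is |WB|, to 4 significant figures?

16.61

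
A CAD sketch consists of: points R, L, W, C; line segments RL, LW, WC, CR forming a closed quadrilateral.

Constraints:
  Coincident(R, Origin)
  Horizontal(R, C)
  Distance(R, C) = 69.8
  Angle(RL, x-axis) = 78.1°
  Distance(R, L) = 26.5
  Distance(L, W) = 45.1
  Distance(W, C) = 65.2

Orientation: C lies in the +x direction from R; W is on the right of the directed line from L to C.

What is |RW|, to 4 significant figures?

20.53

Checks: |LW| = 45.10 ✓; |WC| = 65.20 ✓.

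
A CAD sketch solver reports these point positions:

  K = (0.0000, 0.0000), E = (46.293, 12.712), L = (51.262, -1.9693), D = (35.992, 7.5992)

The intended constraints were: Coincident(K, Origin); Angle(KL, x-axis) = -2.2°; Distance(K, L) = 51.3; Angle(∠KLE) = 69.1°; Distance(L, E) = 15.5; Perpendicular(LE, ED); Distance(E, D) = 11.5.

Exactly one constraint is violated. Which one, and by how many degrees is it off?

Perpendicular(LE, ED) — off by 7.70°.

K = (0.00, 0.00) ✓; KL at -2.200° ✓; |KL| = 51.30 ✓; ∠KLE = 69.10° ✓; |LE| = 15.50 ✓; ∠(LE, ED) = 97.70° ✗; |ED| = 11.50 ✓.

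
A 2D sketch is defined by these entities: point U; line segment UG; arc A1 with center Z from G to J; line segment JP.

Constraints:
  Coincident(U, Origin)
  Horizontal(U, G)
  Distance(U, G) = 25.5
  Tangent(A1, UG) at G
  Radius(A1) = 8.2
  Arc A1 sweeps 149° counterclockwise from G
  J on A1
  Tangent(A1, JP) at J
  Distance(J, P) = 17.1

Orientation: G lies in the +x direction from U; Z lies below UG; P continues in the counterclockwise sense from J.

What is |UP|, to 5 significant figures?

43.232

U is at the origin; UG is horizontal with |UG| = 25.5 and G on the +x side, so G = (25.500, 0.0000). A1 meets UG tangentially, so ZG is at right angles to UG, so Z = G + (0, -8.2) = (25.500, -8.2000). On A1, G sits at bearing 90° from Z; a 149° counterclockwise sweep puts J at bearing 239°, so J = Z + 8.2·(cos 239°, sin 239°) = (21.277, -15.229). Tangency of A1 to JP means the radius ZJ is perpendicular to JP, so JP runs along (−sin 239°, cos 239°); with |JP| = 17.1, P = (35.934, -24.036). Then |UP| = |P − U| = 43.232.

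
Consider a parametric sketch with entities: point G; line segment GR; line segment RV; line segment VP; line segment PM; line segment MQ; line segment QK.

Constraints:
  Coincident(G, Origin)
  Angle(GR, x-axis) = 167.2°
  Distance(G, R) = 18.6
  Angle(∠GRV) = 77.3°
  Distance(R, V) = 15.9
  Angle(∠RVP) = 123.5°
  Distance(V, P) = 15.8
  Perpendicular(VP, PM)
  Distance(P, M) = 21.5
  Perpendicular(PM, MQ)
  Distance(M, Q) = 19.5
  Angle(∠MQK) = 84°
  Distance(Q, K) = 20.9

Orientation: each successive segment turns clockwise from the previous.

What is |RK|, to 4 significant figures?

14.49

PM is perpendicular to MQ, so MQ runs at -172.0°; with |MQ| = 19.5, Q = (-11.96, -3.334). ∠MQK = 84.0° gives QK at 92.00° from the x-axis; with |QK| = 20.9, K = (-12.69, 17.55). Then |RK| = |K − R| = 14.49.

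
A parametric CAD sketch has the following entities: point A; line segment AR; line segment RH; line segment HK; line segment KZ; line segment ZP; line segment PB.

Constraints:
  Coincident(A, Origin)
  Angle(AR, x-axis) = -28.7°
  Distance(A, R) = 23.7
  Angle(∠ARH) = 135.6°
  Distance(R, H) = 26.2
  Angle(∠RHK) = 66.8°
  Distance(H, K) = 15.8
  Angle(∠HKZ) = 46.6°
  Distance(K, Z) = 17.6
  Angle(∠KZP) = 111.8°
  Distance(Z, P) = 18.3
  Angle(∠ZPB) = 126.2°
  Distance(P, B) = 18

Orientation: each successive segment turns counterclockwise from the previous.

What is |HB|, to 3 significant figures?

21.2

∠KZP = 111.8° gives ZP at -29.5° from the x-axis; with |ZP| = 18.3, P = (49.7, -18.4). ∠ZPB = 126.2° gives PB at 24.3° from the x-axis; with |PB| = 18.0, B = (66.1, -11.0). Then |HB| = |B − H| = 21.2.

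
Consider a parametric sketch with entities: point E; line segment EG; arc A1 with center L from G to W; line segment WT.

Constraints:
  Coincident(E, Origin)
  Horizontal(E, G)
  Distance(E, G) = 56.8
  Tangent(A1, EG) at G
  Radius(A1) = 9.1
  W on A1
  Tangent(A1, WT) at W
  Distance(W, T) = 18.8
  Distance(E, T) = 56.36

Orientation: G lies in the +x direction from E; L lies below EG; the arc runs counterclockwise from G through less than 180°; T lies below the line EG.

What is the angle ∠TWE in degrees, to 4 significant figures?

104.4°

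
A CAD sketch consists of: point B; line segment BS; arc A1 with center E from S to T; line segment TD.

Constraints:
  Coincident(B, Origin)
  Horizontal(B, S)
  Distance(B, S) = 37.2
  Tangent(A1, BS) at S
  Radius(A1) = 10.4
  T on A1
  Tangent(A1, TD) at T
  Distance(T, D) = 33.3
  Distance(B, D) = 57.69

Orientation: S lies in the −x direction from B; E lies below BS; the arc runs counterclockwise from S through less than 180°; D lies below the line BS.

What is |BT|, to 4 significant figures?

49.01

Checks: |BS| = 37.20 ✓; ∠(ES, SB) = 90.00° ✓; |ET| = 10.40 ✓; ∠(ET, TD) = 90.00° ✓; |TD| = 33.30 ✓; |BD| = 57.69 ✓.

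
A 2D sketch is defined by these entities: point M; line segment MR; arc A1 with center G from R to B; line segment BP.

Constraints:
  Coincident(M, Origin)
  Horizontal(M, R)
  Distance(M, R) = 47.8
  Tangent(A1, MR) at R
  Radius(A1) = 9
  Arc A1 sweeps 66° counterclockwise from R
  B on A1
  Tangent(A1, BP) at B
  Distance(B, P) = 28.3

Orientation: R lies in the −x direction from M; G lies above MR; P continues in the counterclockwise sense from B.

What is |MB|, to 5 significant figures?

39.937

Since A1 is tangent to MR there, GR ⟂ MR, so G = R + (0, 9) = (-47.800, 9.0000). On A1, R sits at bearing -90° from G; a 66° counterclockwise sweep puts B at bearing -24°, so B = G + 9.0·(cos -24°, sin -24°) = (-39.578, 5.3394). Then |MB| = |B − M| = 39.937.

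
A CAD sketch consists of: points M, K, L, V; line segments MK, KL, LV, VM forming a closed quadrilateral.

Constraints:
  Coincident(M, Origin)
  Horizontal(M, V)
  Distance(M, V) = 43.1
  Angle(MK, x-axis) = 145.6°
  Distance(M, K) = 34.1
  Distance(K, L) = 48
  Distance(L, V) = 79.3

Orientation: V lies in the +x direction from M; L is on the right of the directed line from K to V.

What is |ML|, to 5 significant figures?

42.100

M is at the origin; MV is horizontal with |MV| = 43.1 and V in +x, so V = (43.1, 0). MK runs at 145.6° with |MK| = 34.1, so K = (-28.136, 19.265). L is determined by |KL| = 48.0 and |LV| = 79.3 together: it lies at the intersection of circle(K, 48.0) and circle(V, 79.3). With |KV| = 73.795, the foot of the radical line on KV is 9.9009 from K and the perpendicular offset is √(48.0² − 9.9009²) = 46.968. Taking the right-of-KV solution: L = (-30.840, -28.658).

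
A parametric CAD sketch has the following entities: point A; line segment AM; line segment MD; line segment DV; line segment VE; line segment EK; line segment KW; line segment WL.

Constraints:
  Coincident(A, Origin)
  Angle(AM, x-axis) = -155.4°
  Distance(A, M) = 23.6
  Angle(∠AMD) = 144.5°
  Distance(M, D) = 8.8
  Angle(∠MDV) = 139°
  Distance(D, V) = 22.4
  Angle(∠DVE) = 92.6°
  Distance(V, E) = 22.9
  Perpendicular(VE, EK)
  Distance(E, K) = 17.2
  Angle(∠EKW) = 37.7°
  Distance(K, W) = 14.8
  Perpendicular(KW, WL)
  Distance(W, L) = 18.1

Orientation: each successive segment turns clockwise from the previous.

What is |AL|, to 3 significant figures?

41.4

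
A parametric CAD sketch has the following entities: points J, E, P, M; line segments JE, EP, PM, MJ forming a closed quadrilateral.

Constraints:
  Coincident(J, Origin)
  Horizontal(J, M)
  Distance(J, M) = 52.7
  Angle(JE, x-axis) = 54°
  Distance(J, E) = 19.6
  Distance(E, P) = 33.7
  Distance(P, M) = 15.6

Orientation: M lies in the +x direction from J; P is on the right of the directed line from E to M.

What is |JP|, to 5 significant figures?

38.279

Checks: |EP| = 33.70 ✓; |PM| = 15.60 ✓.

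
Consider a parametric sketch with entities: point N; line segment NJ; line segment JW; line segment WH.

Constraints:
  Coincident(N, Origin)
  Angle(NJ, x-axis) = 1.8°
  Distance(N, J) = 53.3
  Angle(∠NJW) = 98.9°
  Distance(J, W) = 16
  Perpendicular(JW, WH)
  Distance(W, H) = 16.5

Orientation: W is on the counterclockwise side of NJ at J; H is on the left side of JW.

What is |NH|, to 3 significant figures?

43.5

N is at the origin; NJ runs at 1.8° with length 53.3, so J = 53.3·(cos 1.8°, sin 1.8°) = (53.3, 1.67). ∠NJW = 98.9°, so JW runs at 1.8° + (180° − 98.9°) = 82.9° from the x-axis; with |JW| = 16.0, W = J + 16.0·(cos 82.9°, sin 82.9°) = (55.3, 17.6). JW ⟂ WH; with |WH| = 16.5 on the left of JW, H = W + 16.5·(-0.992, 0.124) = (38.9, 19.6). Then |NH| = |H − N| = 43.5.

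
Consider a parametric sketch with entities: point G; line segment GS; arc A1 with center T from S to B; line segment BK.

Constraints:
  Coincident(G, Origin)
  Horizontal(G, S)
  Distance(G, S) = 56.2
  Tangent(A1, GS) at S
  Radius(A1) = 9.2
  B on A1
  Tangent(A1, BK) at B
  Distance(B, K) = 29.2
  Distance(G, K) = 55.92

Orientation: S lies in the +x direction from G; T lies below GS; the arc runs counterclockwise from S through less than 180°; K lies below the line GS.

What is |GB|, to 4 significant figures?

47.75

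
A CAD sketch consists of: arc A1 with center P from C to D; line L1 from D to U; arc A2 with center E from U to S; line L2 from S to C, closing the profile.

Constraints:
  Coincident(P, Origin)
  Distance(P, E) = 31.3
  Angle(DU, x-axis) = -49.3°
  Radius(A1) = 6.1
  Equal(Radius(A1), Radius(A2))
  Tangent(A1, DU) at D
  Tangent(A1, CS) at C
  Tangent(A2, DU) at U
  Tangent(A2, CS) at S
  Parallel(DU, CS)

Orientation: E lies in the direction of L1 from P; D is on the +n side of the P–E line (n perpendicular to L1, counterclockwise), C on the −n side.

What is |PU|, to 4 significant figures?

31.89

Tangency of A1 to both parallel lines with radius 6.1 puts D and C at P ± 6.1·n: D = (4.625, 3.978), C = (-4.625, -3.978). Equal radii place U and S the same way about E: U = E + 6.1·n = (25.04, -19.75), S = E − 6.1·n = (15.79, -27.71). Then |PU| = |U − P| = 31.89.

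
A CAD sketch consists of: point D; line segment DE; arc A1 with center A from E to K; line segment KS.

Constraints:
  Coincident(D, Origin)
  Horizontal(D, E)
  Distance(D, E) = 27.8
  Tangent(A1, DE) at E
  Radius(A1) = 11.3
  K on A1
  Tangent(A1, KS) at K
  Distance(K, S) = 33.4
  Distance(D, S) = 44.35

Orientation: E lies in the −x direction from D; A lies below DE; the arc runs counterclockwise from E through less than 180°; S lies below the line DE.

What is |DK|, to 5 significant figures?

40.623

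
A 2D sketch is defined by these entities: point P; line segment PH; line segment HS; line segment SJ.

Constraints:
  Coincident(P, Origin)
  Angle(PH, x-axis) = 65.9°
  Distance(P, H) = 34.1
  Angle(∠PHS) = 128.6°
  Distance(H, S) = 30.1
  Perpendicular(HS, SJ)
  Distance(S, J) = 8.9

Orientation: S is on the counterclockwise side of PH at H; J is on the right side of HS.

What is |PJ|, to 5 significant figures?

62.475

∠PHS = 128.6°, so HS runs at 65.9° + (180° − 128.6°) = 117.30° from the x-axis; with |HS| = 30.1, S = H + 30.1·(cos 117.30°, sin 117.30°) = (0.11872, 57.875). HS ⟂ SJ; with |SJ| = 8.9 on the right of HS, J = S + 8.9·(0.88862, 0.45865) = (8.0274, 61.957). Then |PJ| = |J − P| = 62.475.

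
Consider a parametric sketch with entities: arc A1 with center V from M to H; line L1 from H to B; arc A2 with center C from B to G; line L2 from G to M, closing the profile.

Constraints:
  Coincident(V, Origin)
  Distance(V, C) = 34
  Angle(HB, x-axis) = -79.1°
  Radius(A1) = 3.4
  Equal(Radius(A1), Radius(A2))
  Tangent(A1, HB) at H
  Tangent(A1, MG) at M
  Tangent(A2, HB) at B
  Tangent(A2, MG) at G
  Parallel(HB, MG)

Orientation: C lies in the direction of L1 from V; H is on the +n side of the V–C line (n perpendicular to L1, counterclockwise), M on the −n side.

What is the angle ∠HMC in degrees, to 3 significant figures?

84.3°

The slot axis is L1's direction at -79.1°, so u = (cos -79.1°, sin -79.1°) = (0.189, -0.982) and n = (−sin -79.1°, cos -79.1°) = (0.982, 0.189). V is at the origin and C lies 34.0 along u from V, so C = 34.0·u = (6.43, -33.4). Tangency of A1 to both parallel lines with radius 3.4 puts H and M at V ± 3.4·n: H = (3.34, 0.643), M = (-3.34, -0.643). Then cos ∠HMC = MH·MC / (|MH||MC|), giving 84.3°.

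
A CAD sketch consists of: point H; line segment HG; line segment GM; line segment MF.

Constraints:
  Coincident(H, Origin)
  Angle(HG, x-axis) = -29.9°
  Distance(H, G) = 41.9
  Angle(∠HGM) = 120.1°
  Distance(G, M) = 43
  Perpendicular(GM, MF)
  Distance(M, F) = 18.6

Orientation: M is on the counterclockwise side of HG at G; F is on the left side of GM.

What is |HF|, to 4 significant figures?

66.40

H is at the origin; HG runs at -29.9° with length 41.9, so G = 41.9·(cos -29.9°, sin -29.9°) = (36.32, -20.89). ∠HGM = 120.1°, so GM runs at -29.9° + (180° − 120.1°) = 30.00° from the x-axis; with |GM| = 43.0, M = G + 43.0·(cos 30.00°, sin 30.00°) = (73.56, 0.6134). GM is perpendicular to MF; with |MF| = 18.6 on the left of GM, F = M + 18.6·(-0.5000, 0.8660) = (64.26, 16.72). Then |HF| = |F − H| = 66.40.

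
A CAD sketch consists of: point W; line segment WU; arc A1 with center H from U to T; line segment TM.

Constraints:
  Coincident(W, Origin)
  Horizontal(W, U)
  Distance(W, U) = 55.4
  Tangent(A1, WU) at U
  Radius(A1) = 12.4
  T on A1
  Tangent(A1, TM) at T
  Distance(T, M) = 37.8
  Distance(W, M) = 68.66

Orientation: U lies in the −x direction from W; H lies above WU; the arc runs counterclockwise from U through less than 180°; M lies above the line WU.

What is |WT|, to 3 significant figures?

45.1

W is at the origin; WU is horizontal with |WU| = 55.4 and U on the −x side, so U = (-55.4, 0.00). A1 meets WU tangentially, so HU is at right angles to WU, so H = U + (0, 12.4) = (-55.4, 12.4). Since HT ⟂ TM (tangency), |HM| = √(12.4² + 37.8²) = 39.8 regardless of where T sits on A1. So M lies on both circle(W, 68.66) and circle(H, 39.8); the above-WU intersection is M = (-45.9, 51.0). T is the foot of the tangent from M: T = (-43.0, 13.3).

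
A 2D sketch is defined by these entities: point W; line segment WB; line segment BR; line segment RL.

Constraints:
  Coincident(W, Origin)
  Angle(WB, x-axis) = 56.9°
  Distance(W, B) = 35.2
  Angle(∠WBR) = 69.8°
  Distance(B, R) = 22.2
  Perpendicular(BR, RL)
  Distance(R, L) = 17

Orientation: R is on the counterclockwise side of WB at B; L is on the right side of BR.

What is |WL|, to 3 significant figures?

51.0

W is at the origin; WB runs at 56.9° with length 35.2, so B = 35.2·(cos 56.9°, sin 56.9°) = (19.2, 29.5). ∠WBR = 69.8°, so BR runs at 56.9° + (180° − 69.8°) = 167° from the x-axis; with |BR| = 22.2, R = B + 22.2·(cos 167°, sin 167°) = (-2.42, 34.4). BR is perpendicular to RL; with |RL| = 17.0 on the right of BR, L = R + 17.0·(0.223, 0.975) = (1.38, 51.0). Then |WL| = |L − W| = 51.0.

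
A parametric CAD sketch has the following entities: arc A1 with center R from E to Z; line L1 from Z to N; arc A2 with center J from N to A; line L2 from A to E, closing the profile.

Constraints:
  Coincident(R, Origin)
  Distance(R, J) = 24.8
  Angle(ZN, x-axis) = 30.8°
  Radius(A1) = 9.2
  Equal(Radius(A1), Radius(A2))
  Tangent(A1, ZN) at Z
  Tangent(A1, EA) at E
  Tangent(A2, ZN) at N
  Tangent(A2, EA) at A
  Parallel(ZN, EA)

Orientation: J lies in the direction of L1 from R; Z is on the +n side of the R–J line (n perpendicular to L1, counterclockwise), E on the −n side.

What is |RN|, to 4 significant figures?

26.45

The slot axis is L1's direction at 30.8°, so u = (cos 30.8°, sin 30.8°) = (0.8590, 0.5120) and n = (−sin 30.8°, cos 30.8°) = (-0.5120, 0.8590). R is at the origin and J lies 24.8 along u from R, so J = 24.8·u = (21.30, 12.70). Tangency of A1 to both parallel lines with radius 9.2 puts Z and E at R ± 9.2·n: Z = (-4.711, 7.902), E = (4.711, -7.902). Equal radii place N and A the same way about J: N = J + 9.2·n = (16.59, 20.60), A = J − 9.2·n = (26.01, 4.796). Then |RN| = |N − R| = 26.45.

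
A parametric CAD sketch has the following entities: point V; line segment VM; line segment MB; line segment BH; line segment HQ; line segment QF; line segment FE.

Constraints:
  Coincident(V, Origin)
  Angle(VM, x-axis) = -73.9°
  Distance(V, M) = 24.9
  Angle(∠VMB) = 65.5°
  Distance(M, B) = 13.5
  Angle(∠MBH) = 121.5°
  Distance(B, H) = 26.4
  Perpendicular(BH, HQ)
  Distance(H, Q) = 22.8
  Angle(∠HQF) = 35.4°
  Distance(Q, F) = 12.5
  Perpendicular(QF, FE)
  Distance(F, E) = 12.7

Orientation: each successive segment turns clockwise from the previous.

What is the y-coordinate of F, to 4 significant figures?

0.6193

V is at the origin; VM runs at -73.9° with length 24.9, so M = (6.905, -23.92). ∠VMB = 65.5° gives MB at 171.6° from the x-axis; with |MB| = 13.5, B = (-6.450, -21.95). ∠MBH = 121.5° gives BH at 113.1° from the x-axis; with |BH| = 26.4, H = (-16.81, 2.332). The perpendicularity gives HQ at right angles to BH, so HQ runs at 23.10°; with |HQ| = 22.8, Q = (4.164, 11.28). ∠HQF = 35.4° gives QF at -121.5° from the x-axis; with |QF| = 12.5, F = (-2.367, 0.6193). So F.y = 0.6193.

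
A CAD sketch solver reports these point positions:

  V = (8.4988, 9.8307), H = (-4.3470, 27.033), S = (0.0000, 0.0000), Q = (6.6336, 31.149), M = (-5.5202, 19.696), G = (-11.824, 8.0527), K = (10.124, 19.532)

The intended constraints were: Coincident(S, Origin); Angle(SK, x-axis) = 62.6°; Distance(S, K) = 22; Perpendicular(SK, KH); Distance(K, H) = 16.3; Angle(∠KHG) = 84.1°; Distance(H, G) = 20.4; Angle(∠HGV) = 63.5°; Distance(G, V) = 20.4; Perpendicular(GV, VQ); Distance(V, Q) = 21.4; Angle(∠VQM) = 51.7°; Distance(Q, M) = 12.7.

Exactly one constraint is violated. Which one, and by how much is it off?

Distance(Q, M) = 12.7 — off by 4.00.

S = (0.00, 0.00) ✓; SK at 62.60° ✓; |SK| = 22.00 ✓; ∠(SK, KH) = 90.00° ✓; |KH| = 16.30 ✓; ∠KHG = 84.10° ✓; |HG| = 20.40 ✓; ∠HGV = 63.50° ✓; |GV| = 20.40 ✓; ∠(GV, VQ) = 90.00° ✓; |VQ| = 21.40 ✓; ∠VQM = 51.70° ✓; |QM| = 16.70 ✗.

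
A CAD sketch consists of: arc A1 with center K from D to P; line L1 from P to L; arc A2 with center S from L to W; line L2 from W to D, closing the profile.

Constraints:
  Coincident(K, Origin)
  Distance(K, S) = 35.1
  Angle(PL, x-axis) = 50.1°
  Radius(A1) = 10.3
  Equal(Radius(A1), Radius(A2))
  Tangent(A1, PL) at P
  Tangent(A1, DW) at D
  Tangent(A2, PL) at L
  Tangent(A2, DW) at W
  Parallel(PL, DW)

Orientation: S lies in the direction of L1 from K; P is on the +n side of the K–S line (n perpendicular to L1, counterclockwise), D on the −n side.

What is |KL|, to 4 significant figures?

36.58

The slot axis is L1's direction at 50.1°, so u = (cos 50.1°, sin 50.1°) = (0.6414, 0.7672) and n = (−sin 50.1°, cos 50.1°) = (-0.7672, 0.6414). K is at the origin and S lies 35.1 along u from K, so S = 35.1·u = (22.51, 26.93). Tangency of A1 to both parallel lines with radius 10.3 puts P and D at K ± 10.3·n: P = (-7.902, 6.607), D = (7.902, -6.607). Equal radii place L and W the same way about S: L = S + 10.3·n = (14.61, 33.53), W = S − 10.3·n = (30.42, 20.32). Then |KL| = |L − K| = 36.58.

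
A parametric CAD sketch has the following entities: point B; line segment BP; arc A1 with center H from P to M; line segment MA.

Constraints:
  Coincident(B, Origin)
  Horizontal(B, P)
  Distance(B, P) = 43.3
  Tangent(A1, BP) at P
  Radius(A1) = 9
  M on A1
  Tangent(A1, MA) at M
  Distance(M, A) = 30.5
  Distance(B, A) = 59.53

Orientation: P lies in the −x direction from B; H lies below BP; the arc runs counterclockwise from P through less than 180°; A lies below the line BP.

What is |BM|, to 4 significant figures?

53.20

B is at the origin; BP is horizontal with |BP| = 43.3 and P on the −x side, so P = (-43.30, 0.000). Tangency of A1 to BP means the radius HP is perpendicular to BP, so H = P + (0, -9) = (-43.30, -9.000). Since HM ⟂ MA (tangency), |HA| = √(9.0² + 30.5²) = 31.80 regardless of where M sits on A1. So A lies on both circle(B, 59.53) and circle(H, 31.80); the below-BP intersection is A = (-43.35, -40.80). M is the foot of the tangent from A: M = (-51.94, -11.53).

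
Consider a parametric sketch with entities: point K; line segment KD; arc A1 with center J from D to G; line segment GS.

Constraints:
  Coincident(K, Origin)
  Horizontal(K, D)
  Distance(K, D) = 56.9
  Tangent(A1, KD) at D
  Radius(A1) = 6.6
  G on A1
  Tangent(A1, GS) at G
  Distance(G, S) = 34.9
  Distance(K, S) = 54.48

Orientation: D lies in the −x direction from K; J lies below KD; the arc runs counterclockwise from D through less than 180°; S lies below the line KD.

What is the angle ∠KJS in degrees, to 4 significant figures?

67.23°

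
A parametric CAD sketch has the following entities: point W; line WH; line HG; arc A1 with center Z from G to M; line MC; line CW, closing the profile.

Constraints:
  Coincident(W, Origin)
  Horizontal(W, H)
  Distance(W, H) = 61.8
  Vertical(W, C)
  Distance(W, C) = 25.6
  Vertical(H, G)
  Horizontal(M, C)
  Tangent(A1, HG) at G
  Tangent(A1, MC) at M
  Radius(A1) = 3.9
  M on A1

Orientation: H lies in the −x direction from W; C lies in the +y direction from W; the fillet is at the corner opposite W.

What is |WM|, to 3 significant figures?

63.3

The virtual corner opposite W is at (-61.8, 25.6). The tangent condition forces ZG to be normal to HG and A1 meets MC tangentially, so ZM is at right angles to MC, with radius 3.9, so the center Z sits 3.9 in from both sides at Z = (-57.9, 21.7). That places the tangent points at G = (-61.8, 21.7) on HG and M = (-57.9, 25.6) on MC. Then |WM| = |M − W| = 63.3.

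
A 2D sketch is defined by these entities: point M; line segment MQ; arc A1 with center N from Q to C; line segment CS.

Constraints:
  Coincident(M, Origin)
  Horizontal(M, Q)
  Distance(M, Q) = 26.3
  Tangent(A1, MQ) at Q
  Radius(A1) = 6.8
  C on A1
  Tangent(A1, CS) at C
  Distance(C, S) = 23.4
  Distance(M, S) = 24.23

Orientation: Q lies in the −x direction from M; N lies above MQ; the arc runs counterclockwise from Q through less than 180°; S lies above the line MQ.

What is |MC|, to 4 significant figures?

20.81

M is at the origin; MQ is horizontal with |MQ| = 26.3 and Q on the −x side, so Q = (-26.30, 0.000). Since A1 is tangent to MQ there, NQ ⟂ MQ, so N = Q + (0, 6.8) = (-26.30, 6.800). Since NC ⟂ CS (tangency), |NS| = √(6.8² + 23.4²) = 24.37 regardless of where C sits on A1. So S lies on both circle(M, 24.23) and circle(N, 24.37); the above-MQ intersection is S = (-7.987, 22.88). C is the foot of the tangent from S: C = (-20.57, 3.145).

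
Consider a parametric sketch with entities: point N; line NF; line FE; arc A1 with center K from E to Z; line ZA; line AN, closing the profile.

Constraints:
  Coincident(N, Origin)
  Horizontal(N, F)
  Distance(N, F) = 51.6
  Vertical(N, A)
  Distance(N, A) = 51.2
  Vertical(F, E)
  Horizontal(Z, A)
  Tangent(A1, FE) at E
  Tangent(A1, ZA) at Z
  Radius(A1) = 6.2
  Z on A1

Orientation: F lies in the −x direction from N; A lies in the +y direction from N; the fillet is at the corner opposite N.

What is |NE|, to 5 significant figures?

68.466

The virtual corner opposite N is at (-51.600, 51.200). The tangent condition forces KE to be normal to FE and A1 meets ZA tangentially, so KZ is at right angles to ZA, with radius 6.2, so the center K sits 6.2 in from both sides at K = (-45.400, 45.000). That places the tangent points at E = (-51.600, 45.000) on FE and Z = (-45.400, 51.200) on ZA. Then |NE| = |E − N| = 68.466.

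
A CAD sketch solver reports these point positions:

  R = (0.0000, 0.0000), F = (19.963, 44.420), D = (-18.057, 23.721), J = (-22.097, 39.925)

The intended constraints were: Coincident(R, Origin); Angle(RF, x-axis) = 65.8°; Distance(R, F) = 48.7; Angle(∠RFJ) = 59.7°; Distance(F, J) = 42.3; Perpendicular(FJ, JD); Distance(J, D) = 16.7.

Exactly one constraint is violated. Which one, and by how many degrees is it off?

Perpendicular(FJ, JD) — off by 7.90°.

R = (0.00, 0.00) ✓; RF at 65.80° ✓; |RF| = 48.70 ✓; ∠RFJ = 59.70° ✓; |FJ| = 42.30 ✓; ∠(FJ, JD) = 97.90° ✗; |JD| = 16.70 ✓.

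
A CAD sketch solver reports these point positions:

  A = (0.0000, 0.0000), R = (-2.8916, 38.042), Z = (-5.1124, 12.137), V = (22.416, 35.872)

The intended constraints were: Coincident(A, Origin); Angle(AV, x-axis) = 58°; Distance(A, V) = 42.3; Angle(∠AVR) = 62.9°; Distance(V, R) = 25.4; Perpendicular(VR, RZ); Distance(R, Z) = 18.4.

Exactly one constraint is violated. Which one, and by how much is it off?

Distance(R, Z) = 18.4 — off by 7.60.

A = (0.00, 0.00) ✓; AV at 58.00° ✓; |AV| = 42.30 ✓; ∠AVR = 62.90° ✓; |VR| = 25.40 ✓; ∠(VR, RZ) = 90.00° ✓; |RZ| = 26.00 ✗.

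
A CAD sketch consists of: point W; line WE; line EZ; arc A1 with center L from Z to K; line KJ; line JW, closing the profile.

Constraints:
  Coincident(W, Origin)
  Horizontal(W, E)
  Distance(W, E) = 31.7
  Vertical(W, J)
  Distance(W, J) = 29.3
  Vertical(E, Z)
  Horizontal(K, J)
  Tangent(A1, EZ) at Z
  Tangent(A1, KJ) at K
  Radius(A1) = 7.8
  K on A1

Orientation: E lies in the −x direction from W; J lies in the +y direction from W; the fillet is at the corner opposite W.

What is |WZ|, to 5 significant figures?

38.303

W is at the origin; W and E share the same y with |WE| = 31.7 and E on the −x side, so E = (-31.700, 0.0000). W and J share the same x with |WJ| = 29.3 and J on the +y side, so J = (0.0000, 29.300). The virtual corner opposite W is at (-31.700, 29.300). A1 meets EZ tangentially, so LZ is at right angles to EZ and the tangent condition forces LK to be normal to KJ, with radius 7.8, so the center L sits 7.8 in from both sides at L = (-23.900, 21.500). That places the tangent points at Z = (-31.700, 21.500) on EZ and K = (-23.900, 29.300) on KJ. Then |WZ| = |Z − W| = 38.303.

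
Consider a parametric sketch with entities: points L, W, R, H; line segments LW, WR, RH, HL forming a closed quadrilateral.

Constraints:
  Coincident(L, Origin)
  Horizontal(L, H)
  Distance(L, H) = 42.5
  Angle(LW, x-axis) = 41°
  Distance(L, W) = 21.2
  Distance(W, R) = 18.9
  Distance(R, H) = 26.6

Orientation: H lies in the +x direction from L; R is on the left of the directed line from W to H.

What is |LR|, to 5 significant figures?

40.014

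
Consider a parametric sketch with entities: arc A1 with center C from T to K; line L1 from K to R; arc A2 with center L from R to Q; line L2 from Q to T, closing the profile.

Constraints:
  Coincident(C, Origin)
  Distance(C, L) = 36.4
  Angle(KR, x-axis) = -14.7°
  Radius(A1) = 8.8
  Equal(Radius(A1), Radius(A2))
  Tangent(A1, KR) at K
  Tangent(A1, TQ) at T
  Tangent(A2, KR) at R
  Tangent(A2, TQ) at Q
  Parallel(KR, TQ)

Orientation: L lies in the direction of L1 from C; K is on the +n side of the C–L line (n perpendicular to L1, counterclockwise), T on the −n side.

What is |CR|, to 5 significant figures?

37.449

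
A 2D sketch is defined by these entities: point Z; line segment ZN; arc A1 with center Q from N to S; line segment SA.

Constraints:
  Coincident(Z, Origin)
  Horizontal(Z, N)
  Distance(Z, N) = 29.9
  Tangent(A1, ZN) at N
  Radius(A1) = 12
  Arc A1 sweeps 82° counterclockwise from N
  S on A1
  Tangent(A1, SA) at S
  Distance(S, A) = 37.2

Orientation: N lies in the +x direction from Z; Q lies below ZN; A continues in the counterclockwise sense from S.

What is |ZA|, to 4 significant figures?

48.88

On A1, N sits at bearing 90° from Q; an 82° counterclockwise sweep puts S at bearing 172°, so S = Q + 12.0·(cos 172°, sin 172°) = (18.02, -10.33). A1 meets SA tangentially, so QS is at right angles to SA, so SA runs along (−sin 172°, cos 172°); with |SA| = 37.2, A = (12.84, -47.17). Then |ZA| = |A − Z| = 48.88.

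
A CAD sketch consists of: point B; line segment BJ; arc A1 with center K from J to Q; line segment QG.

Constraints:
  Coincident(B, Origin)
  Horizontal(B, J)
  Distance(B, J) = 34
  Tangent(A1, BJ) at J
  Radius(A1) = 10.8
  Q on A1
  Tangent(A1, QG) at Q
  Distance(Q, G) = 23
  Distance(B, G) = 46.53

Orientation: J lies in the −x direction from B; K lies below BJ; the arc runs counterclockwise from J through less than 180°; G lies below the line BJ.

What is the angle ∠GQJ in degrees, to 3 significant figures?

118°

Checks: |KQ| = 10.80 ✓; ∠(KQ, QG) = 90.00° ✓; |QG| = 23.00 ✓; |BG| = 46.53 ✓.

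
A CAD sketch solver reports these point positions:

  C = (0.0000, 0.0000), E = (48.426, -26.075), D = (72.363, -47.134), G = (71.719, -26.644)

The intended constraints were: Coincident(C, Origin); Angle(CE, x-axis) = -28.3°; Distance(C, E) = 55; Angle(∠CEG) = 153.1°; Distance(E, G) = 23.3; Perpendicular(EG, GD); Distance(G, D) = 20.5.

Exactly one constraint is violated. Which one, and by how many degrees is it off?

Perpendicular(EG, GD) — off by 3.20°.

C = (0.00, 0.00) ✓; CE at -28.30° ✓; |CE| = 55.00 ✓; ∠CEG = 153.1° ✓; |EG| = 23.30 ✓; ∠(EG, GD) = 86.80° ✗; |GD| = 20.50 ✓.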